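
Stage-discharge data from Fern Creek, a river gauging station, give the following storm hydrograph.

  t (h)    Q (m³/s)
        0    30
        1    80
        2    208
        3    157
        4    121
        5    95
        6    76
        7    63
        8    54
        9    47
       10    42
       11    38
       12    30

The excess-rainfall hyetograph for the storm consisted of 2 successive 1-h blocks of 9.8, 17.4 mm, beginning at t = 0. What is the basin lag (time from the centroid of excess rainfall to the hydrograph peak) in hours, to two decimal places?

Centroid of excess rainfall: t_c = Σ P_i·t̄_i / ΣP_i = 1.1397 h (block centres at 0.5, 1.5 h).
Hydrograph peak occurs at t = 2 h, so basin lag t_L = 2 − 1.1397 = 0.86 h.

t_L ≈ 0.86 h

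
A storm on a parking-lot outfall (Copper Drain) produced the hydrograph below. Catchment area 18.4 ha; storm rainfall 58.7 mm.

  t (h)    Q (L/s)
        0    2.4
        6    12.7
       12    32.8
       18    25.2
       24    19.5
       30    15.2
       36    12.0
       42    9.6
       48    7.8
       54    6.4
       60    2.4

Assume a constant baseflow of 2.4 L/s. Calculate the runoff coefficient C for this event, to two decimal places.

C ≈ 0.24

ΣQ_DR = 119.6 L/s; V = ΣQ_DR·Δt = 2.583 × 10^6 L.
Runoff depth d = V / A = 14.04 mm.
C = d / P = 14.04 / 58.7 = 0.24.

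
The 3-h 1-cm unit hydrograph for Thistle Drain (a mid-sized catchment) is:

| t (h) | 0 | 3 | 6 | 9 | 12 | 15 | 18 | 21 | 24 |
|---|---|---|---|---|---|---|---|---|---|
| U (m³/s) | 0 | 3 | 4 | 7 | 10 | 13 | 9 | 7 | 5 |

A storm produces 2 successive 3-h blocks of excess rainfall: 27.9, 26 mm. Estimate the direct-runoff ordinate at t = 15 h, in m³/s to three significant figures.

By discrete convolution, Q_j = Σ (P_i / 10 mm) · U_{j−i}.
At t = 15 h (j=5): Q = (27.9/10)·13 + (26/10)·10 = 62.3 m³/s.

Q ≈ 62.3 m³/s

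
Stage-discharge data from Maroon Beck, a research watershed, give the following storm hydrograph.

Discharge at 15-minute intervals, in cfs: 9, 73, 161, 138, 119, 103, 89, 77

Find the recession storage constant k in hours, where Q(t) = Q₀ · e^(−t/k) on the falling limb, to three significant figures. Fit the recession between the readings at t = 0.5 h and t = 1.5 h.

k ≈ 1.69 h

On the falling limb, Q drops from 161 to 89 cfs between t = 0.5 h and t = 1.5 h (Δt = 1 h).
k = −Δt / ln(Q₂/Q₁) = −1 / ln(89/161) = 1.69 h.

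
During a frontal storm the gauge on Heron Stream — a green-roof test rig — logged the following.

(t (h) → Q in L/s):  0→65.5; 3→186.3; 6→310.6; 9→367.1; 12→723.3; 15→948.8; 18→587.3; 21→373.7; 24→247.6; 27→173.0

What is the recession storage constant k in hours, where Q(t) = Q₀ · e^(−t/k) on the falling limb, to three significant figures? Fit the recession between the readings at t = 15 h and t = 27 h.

k ≈ 7.05 h

On the falling limb, Q drops from 948.8 to 173.0 L/s between t = 15 h and t = 27 h (Δt = 12 h).
k = −Δt / ln(Q₂/Q₁) = −12 / ln(173.0/948.8) = 7.05 h.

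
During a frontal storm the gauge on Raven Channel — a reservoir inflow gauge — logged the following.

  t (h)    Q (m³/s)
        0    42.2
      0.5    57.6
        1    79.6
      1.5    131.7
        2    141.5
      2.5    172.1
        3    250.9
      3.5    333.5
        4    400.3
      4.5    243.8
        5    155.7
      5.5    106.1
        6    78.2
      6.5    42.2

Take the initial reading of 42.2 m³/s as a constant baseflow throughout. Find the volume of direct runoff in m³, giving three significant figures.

V ≈ 2.96 × 10^6 m³

Direct-runoff ordinates (Q − Q_b): 0.0, 15.4, 37.4, 89.5, 99.3, 129.9, 208.7, 291.3, 358.1, 201.6, 113.5, 63.9, 36.0, 0.0 m³/s.
ΣQ_DR = 1645 m³/s.
With Δt = 0.5 h = 1800 s, V = ΣQ_DR · Δt = 1645 × 1800 = 2.96 × 10^6 m³.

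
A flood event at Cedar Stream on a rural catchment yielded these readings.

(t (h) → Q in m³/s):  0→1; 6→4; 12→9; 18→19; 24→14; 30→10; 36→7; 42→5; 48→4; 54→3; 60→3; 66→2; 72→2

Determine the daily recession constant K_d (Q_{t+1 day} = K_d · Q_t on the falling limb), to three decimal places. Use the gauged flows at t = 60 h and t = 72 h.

K_d ≈ 0.444

Between t = 60 h and t = 72 h the flow falls from 3 to 2 m³/s over 2×6 h = 12 h.
Per-interval ratio K = (2/3)^(1/2) = 0.8165; K_d = K^(24/6) = 0.444.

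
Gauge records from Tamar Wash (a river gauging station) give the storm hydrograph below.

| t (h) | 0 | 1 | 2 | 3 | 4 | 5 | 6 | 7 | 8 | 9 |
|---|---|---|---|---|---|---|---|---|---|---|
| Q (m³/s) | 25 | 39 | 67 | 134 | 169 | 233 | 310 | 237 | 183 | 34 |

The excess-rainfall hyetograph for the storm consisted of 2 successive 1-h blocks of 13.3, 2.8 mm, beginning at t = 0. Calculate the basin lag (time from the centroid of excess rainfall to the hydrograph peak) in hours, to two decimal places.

Centroid of excess rainfall: t_c = Σ P_i·t̄_i / ΣP_i = 0.6739 h (block centres at 0.5, 1.5 h).
Hydrograph peak occurs at t = 6 h, so basin lag t_L = 6 − 0.6739 = 5.33 h.

t_L ≈ 5.33 h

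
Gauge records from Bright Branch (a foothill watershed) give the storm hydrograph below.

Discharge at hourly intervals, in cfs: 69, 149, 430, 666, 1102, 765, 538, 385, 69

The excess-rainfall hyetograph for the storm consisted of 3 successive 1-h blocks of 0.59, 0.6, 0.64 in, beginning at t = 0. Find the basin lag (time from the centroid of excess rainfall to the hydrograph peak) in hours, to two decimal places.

t_L ≈ 2.47 h

Centroid of excess rainfall: t_c = Σ P_i·t̄_i / ΣP_i = 1.5273 h (block centres at 0.5, 1.5, 2.5 h).
Hydrograph peak occurs at t = 4 h, so basin lag t_L = 4 − 1.5273 = 2.47 h.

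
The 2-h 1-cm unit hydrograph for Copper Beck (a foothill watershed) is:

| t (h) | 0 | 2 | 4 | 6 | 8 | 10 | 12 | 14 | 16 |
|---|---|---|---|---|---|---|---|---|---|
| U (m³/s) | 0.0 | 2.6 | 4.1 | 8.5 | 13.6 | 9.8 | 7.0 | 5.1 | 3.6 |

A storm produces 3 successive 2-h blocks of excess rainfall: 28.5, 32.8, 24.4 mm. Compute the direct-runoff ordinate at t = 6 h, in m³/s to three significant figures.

By discrete convolution, Q_j = Σ (P_i / 10 mm) · U_{j−i}.
At t = 6 h (j=3): Q = (28.5/10)·8.5 + (32.8/10)·4.1 + (24.4/10)·2.6 = 44.0 m³/s.

Q ≈ 44.0 m³/s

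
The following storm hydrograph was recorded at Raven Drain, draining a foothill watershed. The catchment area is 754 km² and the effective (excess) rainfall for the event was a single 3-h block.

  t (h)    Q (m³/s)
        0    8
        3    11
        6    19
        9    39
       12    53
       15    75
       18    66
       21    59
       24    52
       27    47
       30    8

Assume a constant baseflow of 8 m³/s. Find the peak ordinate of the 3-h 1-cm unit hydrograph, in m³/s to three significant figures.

U_p ≈ 134 m³/s

Direct runoff: 0.0, 3.0, 11.0, 31.0, 45.0, 67.0, 58.0, 51.0, 44.0, 39.0, 0.0 m³/s; ΣQ_DR = 349.0 m³/s, peak = 67.0 m³/s.
Runoff depth d = ΣQ_DR·Δt / A = 349.0 × 10800 / (754 km²) = 4.999 mm.
The 1-cm UH is the DRH scaled by (10 mm)/d, so U_p = 67.0 × 10/4.999 = 134 m³/s.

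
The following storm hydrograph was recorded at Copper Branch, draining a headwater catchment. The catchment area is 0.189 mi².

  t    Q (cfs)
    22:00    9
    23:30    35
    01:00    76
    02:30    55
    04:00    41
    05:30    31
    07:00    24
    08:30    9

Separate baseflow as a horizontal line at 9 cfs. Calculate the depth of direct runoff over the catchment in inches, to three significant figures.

d ≈ 2.56 in

Direct runoff: 0.0, 26.0, 67.0, 46.0, 32.0, 22.0, 15.0, 0.0 cfs; ΣQ_DR = 208.0 cfs.
V = ΣQ_DR · Δt = 208.0 × 5400 s = 1.123 × 10^6 ft³.
Over A = 0.189 mi², depth = V / A = 2.56 in.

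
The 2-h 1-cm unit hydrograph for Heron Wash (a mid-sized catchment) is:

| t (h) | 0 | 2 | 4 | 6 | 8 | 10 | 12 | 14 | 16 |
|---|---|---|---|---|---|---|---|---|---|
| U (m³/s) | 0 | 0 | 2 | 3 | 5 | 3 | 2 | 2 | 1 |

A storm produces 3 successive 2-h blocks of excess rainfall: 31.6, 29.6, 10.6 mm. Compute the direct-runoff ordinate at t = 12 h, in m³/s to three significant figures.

Q ≈ 20.5 m³/s

By discrete convolution, Q_j = Σ (P_i / 10 mm) · U_{j−i}.
At t = 12 h (j=6): Q = (31.6/10)·2 + (29.6/10)·3 + (10.6/10)·5 = 20.5 m³/s.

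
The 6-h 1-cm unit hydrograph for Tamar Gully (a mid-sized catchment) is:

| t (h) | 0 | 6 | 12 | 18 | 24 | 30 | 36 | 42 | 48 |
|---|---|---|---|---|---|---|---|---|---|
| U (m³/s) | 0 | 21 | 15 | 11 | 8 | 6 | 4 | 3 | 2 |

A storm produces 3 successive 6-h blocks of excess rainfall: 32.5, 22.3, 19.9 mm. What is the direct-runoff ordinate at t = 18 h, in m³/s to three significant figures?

Q ≈ 111 m³/s

By discrete convolution, Q_j = Σ (P_i / 10 mm) · U_{j−i}.
At t = 18 h (j=3): Q = (32.5/10)·11 + (22.3/10)·15 + (19.9/10)·21 = 111 m³/s.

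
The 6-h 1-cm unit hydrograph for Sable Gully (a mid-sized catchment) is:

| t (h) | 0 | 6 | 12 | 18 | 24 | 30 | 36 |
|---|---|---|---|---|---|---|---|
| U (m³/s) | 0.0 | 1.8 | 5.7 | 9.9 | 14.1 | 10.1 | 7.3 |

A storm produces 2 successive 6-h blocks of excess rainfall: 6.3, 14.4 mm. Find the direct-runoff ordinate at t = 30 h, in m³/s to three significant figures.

By discrete convolution, Q_j = Σ (P_i / 10 mm) · U_{j−i}.
At t = 30 h (j=5): Q = (6.3/10)·10.1 + (14.4/10)·14.1 = 26.7 m³/s.

Q ≈ 26.7 m³/s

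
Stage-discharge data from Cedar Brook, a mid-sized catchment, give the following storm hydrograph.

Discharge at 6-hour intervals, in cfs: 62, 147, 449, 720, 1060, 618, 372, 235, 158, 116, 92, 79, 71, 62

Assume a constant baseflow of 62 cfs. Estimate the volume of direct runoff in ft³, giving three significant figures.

V ≈ 7.29 × 10^7 ft³

Direct-runoff ordinates (Q − Q_b): 0.0, 85.0, 387.0, 658.0, 998.0, 556.0, 310.0, 173.0, 96.0, 54.0, 30.0, 17.0, 9.0, 0.0 cfs.
ΣQ_DR = 3373 cfs.
With Δt = 6 h = 21600 s, V = ΣQ_DR · Δt = 3373 × 21600 = 7.29 × 10^7 ft³.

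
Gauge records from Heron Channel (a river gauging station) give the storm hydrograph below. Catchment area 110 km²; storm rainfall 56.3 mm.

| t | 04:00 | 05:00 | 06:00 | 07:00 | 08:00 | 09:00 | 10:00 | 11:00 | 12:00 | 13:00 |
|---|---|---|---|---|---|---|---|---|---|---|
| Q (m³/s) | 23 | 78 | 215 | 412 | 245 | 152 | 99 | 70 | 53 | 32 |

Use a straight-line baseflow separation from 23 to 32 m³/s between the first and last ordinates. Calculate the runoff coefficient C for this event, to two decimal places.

ΣQ_DR = 1104 m³/s; V = ΣQ_DR·Δt = 3.974 × 10^6 m³.
Runoff depth d = V / A = 36.13 mm.
C = d / P = 36.13 / 56.3 = 0.64.

C ≈ 0.64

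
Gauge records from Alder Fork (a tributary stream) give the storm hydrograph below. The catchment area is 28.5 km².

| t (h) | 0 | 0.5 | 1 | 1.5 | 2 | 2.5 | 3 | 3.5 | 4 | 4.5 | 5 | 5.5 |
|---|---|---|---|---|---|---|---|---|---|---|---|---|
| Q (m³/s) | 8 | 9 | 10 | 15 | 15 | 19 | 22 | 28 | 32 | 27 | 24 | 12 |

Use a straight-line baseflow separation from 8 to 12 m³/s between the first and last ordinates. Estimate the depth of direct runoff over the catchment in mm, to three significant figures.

Direct runoff: 0.00, 0.64, 1.27, 5.91, 5.55, 9.18, 11.82, 17.45, 21.09, 15.73, 12.36, 0.00 m³/s; ΣQ_DR = 101.0 m³/s.
V = ΣQ_DR · Δt = 101.0 × 1800 s = 1.818 × 10^5 m³.
Over A = 28.5 km², depth = V / A = 6.38 mm.

d ≈ 6.38 mm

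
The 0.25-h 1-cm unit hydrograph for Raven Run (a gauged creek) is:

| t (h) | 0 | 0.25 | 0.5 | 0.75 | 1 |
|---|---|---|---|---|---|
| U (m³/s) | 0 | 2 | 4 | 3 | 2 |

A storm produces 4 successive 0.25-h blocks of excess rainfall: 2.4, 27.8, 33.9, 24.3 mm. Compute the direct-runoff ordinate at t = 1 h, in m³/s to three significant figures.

By discrete convolution, Q_j = Σ (P_i / 10 mm) · U_{j−i}.
At t = 1 h (j=4): Q = (2.4/10)·2 + (27.8/10)·3 + (33.9/10)·4 + (24.3/10)·2 = 27.2 m³/s.

Q ≈ 27.2 m³/s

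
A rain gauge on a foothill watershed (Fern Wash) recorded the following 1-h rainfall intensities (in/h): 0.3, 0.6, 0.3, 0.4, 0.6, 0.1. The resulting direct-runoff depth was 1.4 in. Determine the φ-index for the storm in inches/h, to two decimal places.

Only the 5 blocks with intensity above φ contribute runoff: 0.3, 0.6, 0.3, 0.4, 0.6 in/h.
Σ(I−φ)·Δt = d  ⇒  (0.3+0.6+0.3+0.4+0.6 − 5φ)·1 = 1.4
φ = (2.200 − 1.4/1) / 5 = 0.16 in/h.

φ ≈ 0.16 in/h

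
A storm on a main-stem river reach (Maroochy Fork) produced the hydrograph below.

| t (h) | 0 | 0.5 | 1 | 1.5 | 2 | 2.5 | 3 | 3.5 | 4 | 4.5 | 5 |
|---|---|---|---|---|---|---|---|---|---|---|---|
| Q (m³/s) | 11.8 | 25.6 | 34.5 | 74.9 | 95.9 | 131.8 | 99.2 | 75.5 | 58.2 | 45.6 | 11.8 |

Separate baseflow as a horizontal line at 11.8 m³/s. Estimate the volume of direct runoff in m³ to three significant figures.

Direct-runoff ordinates (Q − Q_b): 0.0, 13.8, 22.7, 63.1, 84.1, 120.0, 87.4, 63.7, 46.4, 33.8, 0.0 m³/s.
ΣQ_DR = 535.0 m³/s.
With Δt = 0.5 h = 1800 s, V = ΣQ_DR · Δt = 535.0 × 1800 = 9.63 × 10^5 m³.

V ≈ 9.63 × 10^5 m³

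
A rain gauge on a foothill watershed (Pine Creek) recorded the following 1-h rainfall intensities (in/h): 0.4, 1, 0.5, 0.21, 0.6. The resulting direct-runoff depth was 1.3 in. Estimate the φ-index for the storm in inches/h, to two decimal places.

φ ≈ 0.30 in/h

Only the 4 blocks with intensity above φ contribute runoff: 0.4, 1, 0.5, 0.6 in/h.
Σ(I−φ)·Δt = d  ⇒  (0.4+1+0.5+0.6 − 4φ)·1 = 1.3
φ = (2.500 − 1.3/1) / 4 = 0.30 in/h.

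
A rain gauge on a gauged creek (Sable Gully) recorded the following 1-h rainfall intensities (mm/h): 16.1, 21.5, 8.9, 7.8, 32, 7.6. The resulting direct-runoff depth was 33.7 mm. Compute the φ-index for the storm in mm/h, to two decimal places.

φ ≈ 11.97 mm/h

Only the 3 blocks with intensity above φ contribute runoff: 16.1, 21.5, 32 mm/h.
Σ(I−φ)·Δt = d  ⇒  (16.1+21.5+32 − 3φ)·1 = 33.7
φ = (69.60 − 33.7/1) / 3 = 11.97 mm/h.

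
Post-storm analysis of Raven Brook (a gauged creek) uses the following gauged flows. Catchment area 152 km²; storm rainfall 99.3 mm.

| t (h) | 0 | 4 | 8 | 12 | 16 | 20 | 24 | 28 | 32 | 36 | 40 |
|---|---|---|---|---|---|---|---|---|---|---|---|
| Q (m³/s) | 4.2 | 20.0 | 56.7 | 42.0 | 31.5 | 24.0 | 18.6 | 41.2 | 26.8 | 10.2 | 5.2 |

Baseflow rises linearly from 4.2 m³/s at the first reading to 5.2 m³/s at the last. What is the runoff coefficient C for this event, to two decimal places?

C ≈ 0.22

ΣQ_DR = 228.7 m³/s; V = ΣQ_DR·Δt = 3.293 × 10^6 m³.
Runoff depth d = V / A = 21.67 mm.
C = d / P = 21.67 / 99.3 = 0.22.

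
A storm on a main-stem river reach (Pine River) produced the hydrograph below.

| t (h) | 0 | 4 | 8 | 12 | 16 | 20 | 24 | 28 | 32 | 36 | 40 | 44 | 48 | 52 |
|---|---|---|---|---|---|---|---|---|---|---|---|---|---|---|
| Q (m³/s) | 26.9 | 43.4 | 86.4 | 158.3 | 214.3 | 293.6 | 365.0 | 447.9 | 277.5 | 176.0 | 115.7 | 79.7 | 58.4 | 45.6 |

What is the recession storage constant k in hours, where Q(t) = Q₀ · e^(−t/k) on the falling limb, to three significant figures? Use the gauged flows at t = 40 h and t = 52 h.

k ≈ 12.9 h

On the falling limb, Q drops from 115.7 to 45.6 m³/s between t = 40 h and t = 52 h (Δt = 12 h).
k = −Δt / ln(Q₂/Q₁) = −12 / ln(45.6/115.7) = 12.9 h.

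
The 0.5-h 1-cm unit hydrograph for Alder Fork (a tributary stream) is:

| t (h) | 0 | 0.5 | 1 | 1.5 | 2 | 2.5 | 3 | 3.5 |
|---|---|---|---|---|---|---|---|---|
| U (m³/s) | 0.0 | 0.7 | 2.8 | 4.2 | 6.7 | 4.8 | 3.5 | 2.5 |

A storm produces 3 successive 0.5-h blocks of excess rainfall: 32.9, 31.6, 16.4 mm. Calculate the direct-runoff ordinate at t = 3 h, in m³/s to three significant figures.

By discrete convolution, Q_j = Σ (P_i / 10 mm) · U_{j−i}.
At t = 3 h (j=6): Q = (32.9/10)·3.5 + (31.6/10)·4.8 + (16.4/10)·6.7 = 37.7 m³/s.

Q ≈ 37.7 m³/s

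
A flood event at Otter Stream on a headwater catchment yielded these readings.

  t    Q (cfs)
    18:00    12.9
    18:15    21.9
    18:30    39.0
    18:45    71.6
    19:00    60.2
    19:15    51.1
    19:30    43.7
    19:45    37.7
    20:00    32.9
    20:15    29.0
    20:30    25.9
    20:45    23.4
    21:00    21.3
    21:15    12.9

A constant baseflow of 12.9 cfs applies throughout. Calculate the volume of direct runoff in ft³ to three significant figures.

V ≈ 2.73 × 10^5 ft³

Direct-runoff ordinates (Q − Q_b): 0.0, 9.0, 26.1, 58.7, 47.3, 38.2, 30.8, 24.8, 20.0, 16.1, 13.0, 10.5, 8.4, 0.0 cfs.
ΣQ_DR = 302.9 cfs.
With Δt = 0.25 h = 900 s, V = ΣQ_DR · Δt = 302.9 × 900 = 2.73 × 10^5 ft³.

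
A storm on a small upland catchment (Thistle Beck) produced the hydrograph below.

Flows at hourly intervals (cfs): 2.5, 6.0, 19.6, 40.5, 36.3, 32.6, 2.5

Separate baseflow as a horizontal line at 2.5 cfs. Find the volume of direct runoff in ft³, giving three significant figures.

Direct-runoff ordinates (Q − Q_b): 0.0, 3.5, 17.1, 38.0, 33.8, 30.1, 0.0 cfs.
ΣQ_DR = 122.5 cfs.
With Δt = 1 h = 3600 s, V = ΣQ_DR · Δt = 122.5 × 3600 = 4.41 × 10^5 ft³.

V ≈ 4.41 × 10^5 ft³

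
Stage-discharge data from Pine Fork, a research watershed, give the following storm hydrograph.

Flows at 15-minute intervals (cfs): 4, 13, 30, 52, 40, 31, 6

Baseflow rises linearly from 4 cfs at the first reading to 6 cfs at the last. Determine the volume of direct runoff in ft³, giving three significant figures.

V ≈ 1.27 × 10^5 ft³

Direct-runoff ordinates (Q − Q_b): 0.00, 8.67, 25.33, 47.00, 34.67, 25.33, 0.00 cfs.
ΣQ_DR = 141.0 cfs.
With Δt = 0.25 h = 900 s, V = ΣQ_DR · Δt = 141.0 × 900 = 1.27 × 10^5 ft³.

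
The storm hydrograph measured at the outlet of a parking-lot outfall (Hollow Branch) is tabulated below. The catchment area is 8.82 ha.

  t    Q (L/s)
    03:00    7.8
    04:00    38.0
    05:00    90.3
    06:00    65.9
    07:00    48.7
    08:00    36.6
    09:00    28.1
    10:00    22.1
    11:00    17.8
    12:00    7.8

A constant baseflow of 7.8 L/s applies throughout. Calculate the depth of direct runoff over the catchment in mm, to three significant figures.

Direct runoff: 0.0, 30.2, 82.5, 58.1, 40.9, 28.8, 20.3, 14.3, 10.0, 0.0 L/s; ΣQ_DR = 285.1 L/s.
V = ΣQ_DR · Δt = 285.1 × 3600 s = 1.026 × 10^6 L.
Over A = 8.82 ha, depth = V / A = 11.6 mm.

d ≈ 11.6 mm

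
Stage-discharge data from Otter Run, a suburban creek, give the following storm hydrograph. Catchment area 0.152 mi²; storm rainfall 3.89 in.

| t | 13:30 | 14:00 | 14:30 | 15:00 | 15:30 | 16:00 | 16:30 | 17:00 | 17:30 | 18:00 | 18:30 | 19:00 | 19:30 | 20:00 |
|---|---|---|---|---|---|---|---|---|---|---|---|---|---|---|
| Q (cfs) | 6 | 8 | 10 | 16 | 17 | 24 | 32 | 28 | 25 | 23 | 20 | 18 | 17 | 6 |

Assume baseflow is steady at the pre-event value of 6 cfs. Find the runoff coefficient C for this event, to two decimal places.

C ≈ 0.22

ΣQ_DR = 166.0 cfs; V = ΣQ_DR·Δt = 2.988 × 10^5 ft³.
Runoff depth d = V / A = 0.8462 in.
C = d / P = 0.8462 / 3.89 = 0.22.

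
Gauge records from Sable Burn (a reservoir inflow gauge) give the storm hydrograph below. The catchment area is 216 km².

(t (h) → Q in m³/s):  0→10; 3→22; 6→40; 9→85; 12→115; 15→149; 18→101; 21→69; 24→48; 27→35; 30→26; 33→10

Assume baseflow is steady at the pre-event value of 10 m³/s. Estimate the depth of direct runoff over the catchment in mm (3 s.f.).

Direct runoff: 0.0, 12.0, 30.0, 75.0, 105.0, 139.0, 91.0, 59.0, 38.0, 25.0, 16.0, 0.0 m³/s; ΣQ_DR = 590.0 m³/s.
V = ΣQ_DR · Δt = 590.0 × 10800 s = 6.372 × 10^6 m³.
Over A = 216 km², depth = V / A = 29.5 mm.

d ≈ 29.5 mm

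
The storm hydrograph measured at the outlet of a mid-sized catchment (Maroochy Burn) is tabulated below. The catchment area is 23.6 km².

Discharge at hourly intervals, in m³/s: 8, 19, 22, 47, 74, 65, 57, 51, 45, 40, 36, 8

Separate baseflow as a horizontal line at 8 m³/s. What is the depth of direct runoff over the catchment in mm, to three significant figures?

Direct runoff: 0.0, 11.0, 14.0, 39.0, 66.0, 57.0, 49.0, 43.0, 37.0, 32.0, 28.0, 0.0 m³/s; ΣQ_DR = 376.0 m³/s.
V = ΣQ_DR · Δt = 376.0 × 3600 s = 1.354 × 10^6 m³.
Over A = 23.6 km², depth = V / A = 57.4 mm.

d ≈ 57.4 mm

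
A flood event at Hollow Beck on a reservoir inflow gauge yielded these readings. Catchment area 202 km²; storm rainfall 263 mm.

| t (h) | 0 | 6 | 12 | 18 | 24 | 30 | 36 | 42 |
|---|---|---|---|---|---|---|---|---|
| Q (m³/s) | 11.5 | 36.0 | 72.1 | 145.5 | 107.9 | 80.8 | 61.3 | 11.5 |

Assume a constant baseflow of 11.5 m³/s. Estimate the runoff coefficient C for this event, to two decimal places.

ΣQ_DR = 434.6 m³/s; V = ΣQ_DR·Δt = 9.387 × 10^6 m³.
Runoff depth d = V / A = 46.47 mm.
C = d / P = 46.47 / 263 = 0.18.

C ≈ 0.18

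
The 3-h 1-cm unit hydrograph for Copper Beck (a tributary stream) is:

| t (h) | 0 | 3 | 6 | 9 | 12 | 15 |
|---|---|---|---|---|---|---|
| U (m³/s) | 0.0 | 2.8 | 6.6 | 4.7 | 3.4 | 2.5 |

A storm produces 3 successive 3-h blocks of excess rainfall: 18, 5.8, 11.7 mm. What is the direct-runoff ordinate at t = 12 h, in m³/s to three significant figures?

Q ≈ 16.6 m³/s

By discrete convolution, Q_j = Σ (P_i / 10 mm) · U_{j−i}.
At t = 12 h (j=4): Q = (18/10)·3.4 + (5.8/10)·4.7 + (11.7/10)·6.6 = 16.6 m³/s.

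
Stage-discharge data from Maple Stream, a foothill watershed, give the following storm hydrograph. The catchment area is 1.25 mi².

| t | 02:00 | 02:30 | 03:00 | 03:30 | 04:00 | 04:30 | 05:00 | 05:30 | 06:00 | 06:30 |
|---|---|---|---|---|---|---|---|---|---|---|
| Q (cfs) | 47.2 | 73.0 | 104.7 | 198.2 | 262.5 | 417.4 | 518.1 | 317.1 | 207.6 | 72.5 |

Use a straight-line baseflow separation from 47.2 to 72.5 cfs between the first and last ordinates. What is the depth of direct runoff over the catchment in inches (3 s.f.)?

Direct runoff: 0.00, 22.99, 51.88, 142.57, 204.06, 356.14, 454.03, 250.22, 137.91, 0.00 cfs; ΣQ_DR = 1620 cfs.
V = ΣQ_DR · Δt = 1620 × 1800 s = 2.916 × 10^6 ft³.
Over A = 1.25 mi², depth = V / A = 1.00 in.

d ≈ 1.00 in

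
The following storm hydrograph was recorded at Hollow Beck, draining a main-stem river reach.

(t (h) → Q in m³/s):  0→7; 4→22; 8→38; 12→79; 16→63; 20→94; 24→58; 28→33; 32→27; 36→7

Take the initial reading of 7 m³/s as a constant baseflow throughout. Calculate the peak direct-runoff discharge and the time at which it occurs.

Q_p = 87.0 m³/s at t = 20 h

Subtracting baseflow gives direct-runoff ordinates: 0.0, 15.0, 31.0, 72.0, 56.0, 87.0, 51.0, 26.0, 20.0, 0.0 m³/s.
The maximum is 87.0 m³/s, occurring at the reading for t = 20 h.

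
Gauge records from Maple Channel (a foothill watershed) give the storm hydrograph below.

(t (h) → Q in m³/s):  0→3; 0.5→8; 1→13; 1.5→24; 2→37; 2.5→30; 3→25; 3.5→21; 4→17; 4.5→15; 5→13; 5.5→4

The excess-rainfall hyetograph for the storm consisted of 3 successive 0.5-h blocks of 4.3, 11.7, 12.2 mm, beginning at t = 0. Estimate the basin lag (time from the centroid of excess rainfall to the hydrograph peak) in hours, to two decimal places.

t_L ≈ 1.11 h

Centroid of excess rainfall: t_c = Σ P_i·t̄_i / ΣP_i = 0.8901 h (block centres at 0.25, 0.75, 1.25 h).
Hydrograph peak occurs at t = 2 h, so basin lag t_L = 2 − 0.8901 = 1.11 h.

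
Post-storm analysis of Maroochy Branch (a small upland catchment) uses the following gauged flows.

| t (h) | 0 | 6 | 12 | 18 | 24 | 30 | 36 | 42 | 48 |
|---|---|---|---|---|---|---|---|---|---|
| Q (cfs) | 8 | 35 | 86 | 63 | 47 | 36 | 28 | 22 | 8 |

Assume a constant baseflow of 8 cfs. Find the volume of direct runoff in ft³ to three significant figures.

V ≈ 5.64 × 10^6 ft³

Direct-runoff ordinates (Q − Q_b): 0.0, 27.0, 78.0, 55.0, 39.0, 28.0, 20.0, 14.0, 0.0 cfs.
ΣQ_DR = 261.0 cfs.
With Δt = 6 h = 21600 s, V = ΣQ_DR · Δt = 261.0 × 21600 = 5.64 × 10^6 ft³.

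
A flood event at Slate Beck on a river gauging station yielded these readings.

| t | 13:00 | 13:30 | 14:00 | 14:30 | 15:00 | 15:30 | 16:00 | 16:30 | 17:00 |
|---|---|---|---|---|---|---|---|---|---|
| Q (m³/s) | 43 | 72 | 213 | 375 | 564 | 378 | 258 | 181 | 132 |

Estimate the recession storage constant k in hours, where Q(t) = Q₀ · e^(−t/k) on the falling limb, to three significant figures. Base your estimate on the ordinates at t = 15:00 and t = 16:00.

On the falling limb, Q drops from 564 to 258 m³/s between t = 15:00 and t = 16:00 (Δt = 1 h).
k = −Δt / ln(Q₂/Q₁) = −1 / ln(258/564) = 1.28 h.

k ≈ 1.28 h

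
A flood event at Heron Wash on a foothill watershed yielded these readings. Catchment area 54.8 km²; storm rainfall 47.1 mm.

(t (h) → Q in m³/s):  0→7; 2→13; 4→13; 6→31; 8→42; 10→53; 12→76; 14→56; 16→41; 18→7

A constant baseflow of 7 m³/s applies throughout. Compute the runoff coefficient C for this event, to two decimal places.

ΣQ_DR = 269.0 m³/s; V = ΣQ_DR·Δt = 1.937 × 10^6 m³.
Runoff depth d = V / A = 35.34 mm.
C = d / P = 35.34 / 47.1 = 0.75.

C ≈ 0.75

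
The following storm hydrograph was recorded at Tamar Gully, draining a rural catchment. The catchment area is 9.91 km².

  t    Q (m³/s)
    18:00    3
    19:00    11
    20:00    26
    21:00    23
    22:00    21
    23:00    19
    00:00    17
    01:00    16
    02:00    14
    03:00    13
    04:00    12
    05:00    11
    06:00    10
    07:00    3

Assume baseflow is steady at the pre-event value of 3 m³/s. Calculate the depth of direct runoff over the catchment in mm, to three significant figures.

Direct runoff: 0.0, 8.0, 23.0, 20.0, 18.0, 16.0, 14.0, 13.0, 11.0, 10.0, 9.0, 8.0, 7.0, 0.0 m³/s; ΣQ_DR = 157.0 m³/s.
V = ΣQ_DR · Δt = 157.0 × 3600 s = 5.652 × 10^5 m³.
Over A = 9.91 km², depth = V / A = 57.0 mm.

d ≈ 57.0 mm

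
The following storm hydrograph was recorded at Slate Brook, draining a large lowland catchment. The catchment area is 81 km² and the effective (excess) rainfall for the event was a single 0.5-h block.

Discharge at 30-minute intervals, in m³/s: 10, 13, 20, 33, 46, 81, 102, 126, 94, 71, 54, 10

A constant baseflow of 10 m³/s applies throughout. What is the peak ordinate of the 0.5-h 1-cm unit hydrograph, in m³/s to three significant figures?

Direct runoff: 0.0, 3.0, 10.0, 23.0, 36.0, 71.0, 92.0, 116.0, 84.0, 61.0, 44.0, 0.0 m³/s; ΣQ_DR = 540.0 m³/s, peak = 116.0 m³/s.
Runoff depth d = ΣQ_DR·Δt / A = 540.0 × 1800 / (81 km²) = 12.00 mm.
The 1-cm UH is the DRH scaled by (10 mm)/d, so U_p = 116.0 × 10/12.00 = 96.7 m³/s.

U_p ≈ 96.7 m³/s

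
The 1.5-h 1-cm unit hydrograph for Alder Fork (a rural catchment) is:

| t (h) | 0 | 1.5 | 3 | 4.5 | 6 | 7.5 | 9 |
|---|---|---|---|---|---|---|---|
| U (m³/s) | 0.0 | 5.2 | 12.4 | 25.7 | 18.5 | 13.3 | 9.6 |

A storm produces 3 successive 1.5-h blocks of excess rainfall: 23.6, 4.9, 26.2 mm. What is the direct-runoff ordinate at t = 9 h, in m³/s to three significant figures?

By discrete convolution, Q_j = Σ (P_i / 10 mm) · U_{j−i}.
At t = 9 h (j=6): Q = (23.6/10)·9.6 + (4.9/10)·13.3 + (26.2/10)·18.5 = 77.6 m³/s.

Q ≈ 77.6 m³/s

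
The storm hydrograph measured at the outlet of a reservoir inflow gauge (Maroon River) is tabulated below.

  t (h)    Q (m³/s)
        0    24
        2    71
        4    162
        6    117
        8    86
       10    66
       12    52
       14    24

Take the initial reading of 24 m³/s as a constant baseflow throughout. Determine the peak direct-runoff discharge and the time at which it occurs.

Subtracting baseflow gives direct-runoff ordinates: 0.0, 47.0, 138.0, 93.0, 62.0, 42.0, 28.0, 0.0 m³/s.
The maximum is 138.0 m³/s, occurring at the reading for t = 4 h.

Q_p = 138.0 m³/s at t = 4 h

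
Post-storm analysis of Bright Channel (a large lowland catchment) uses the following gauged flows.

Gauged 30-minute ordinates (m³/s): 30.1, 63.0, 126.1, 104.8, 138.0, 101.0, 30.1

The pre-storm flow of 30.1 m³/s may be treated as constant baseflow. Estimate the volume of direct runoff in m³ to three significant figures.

Direct-runoff ordinates (Q − Q_b): 0.0, 32.9, 96.0, 74.7, 107.9, 70.9, 0.0 m³/s.
ΣQ_DR = 382.4 m³/s.
With Δt = 0.5 h = 1800 s, V = ΣQ_DR · Δt = 382.4 × 1800 = 6.88 × 10^5 m³.

V ≈ 6.88 × 10^5 m³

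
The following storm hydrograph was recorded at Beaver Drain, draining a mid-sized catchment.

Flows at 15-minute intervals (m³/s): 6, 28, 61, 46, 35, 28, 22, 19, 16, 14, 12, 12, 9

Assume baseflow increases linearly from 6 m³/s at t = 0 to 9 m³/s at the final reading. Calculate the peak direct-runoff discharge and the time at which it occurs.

Q_p = 54.50 m³/s at t = 0.5 h

Subtracting baseflow gives direct-runoff ordinates: 0.00, 21.75, 54.50, 39.25, 28.00, 20.75, 14.50, 11.25, 8.00, 5.75, 3.50, 3.25, 0.00 m³/s.
The maximum is 54.50 m³/s, occurring at the reading for t = 0.5 h.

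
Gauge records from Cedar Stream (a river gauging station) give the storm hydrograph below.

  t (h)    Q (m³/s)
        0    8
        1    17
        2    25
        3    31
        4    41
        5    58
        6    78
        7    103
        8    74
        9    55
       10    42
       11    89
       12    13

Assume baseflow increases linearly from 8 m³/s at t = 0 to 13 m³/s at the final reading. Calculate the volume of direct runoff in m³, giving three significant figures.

Direct-runoff ordinates (Q − Q_b): 0.00, 8.58, 16.17, 21.75, 31.33, 47.92, 67.50, 92.08, 62.67, 43.25, 29.83, 76.42, 0.00 m³/s.
ΣQ_DR = 497.5 m³/s.
With Δt = 1 h = 3600 s, V = ΣQ_DR · Δt = 497.5 × 3600 = 1.79 × 10^6 m³.

V ≈ 1.79 × 10^6 m³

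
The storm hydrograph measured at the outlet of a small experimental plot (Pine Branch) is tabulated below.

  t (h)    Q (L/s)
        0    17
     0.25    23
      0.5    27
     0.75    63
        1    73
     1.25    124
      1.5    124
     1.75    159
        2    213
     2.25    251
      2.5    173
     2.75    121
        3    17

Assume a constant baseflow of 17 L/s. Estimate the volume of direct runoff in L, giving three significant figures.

V ≈ 1.05 × 10^6 L

Direct-runoff ordinates (Q − Q_b): 0.0, 6.0, 10.0, 46.0, 56.0, 107.0, 107.0, 142.0, 196.0, 234.0, 156.0, 104.0, 0.0 L/s.
ΣQ_DR = 1164 L/s.
With Δt = 0.25 h = 900 s, V = ΣQ_DR · Δt = 1164 × 900 = 1.05 × 10^6 L.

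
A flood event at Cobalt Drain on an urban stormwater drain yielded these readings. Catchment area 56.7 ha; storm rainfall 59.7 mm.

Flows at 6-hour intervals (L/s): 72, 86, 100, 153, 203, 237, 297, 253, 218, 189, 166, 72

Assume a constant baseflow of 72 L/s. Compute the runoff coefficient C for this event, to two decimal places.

C ≈ 0.75

ΣQ_DR = 1182 L/s; V = ΣQ_DR·Δt = 2.553 × 10^7 L.
Runoff depth d = V / A = 45.03 mm.
C = d / P = 45.03 / 59.7 = 0.75.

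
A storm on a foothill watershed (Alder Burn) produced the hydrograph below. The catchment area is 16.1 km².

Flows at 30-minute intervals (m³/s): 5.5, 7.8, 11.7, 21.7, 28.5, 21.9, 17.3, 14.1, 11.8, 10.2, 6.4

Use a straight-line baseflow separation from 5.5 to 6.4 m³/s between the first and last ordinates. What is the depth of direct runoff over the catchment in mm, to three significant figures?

Direct runoff: 0.00, 2.21, 6.02, 15.93, 22.64, 15.95, 11.26, 7.97, 5.58, 3.89, 0.00 m³/s; ΣQ_DR = 91.45 m³/s.
V = ΣQ_DR · Δt = 91.45 × 1800 s = 1.646 × 10^5 m³.
Over A = 16.1 km², depth = V / A = 10.2 mm.

d ≈ 10.2 mm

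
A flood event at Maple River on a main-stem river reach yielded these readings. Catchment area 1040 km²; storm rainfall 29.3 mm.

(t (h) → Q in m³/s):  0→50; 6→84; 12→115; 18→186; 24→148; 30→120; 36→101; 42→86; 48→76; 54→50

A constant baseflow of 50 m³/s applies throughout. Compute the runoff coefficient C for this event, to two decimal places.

C ≈ 0.37

ΣQ_DR = 516.0 m³/s; V = ΣQ_DR·Δt = 1.115 × 10^7 m³.
Runoff depth d = V / A = 10.72 mm.
C = d / P = 10.72 / 29.3 = 0.37.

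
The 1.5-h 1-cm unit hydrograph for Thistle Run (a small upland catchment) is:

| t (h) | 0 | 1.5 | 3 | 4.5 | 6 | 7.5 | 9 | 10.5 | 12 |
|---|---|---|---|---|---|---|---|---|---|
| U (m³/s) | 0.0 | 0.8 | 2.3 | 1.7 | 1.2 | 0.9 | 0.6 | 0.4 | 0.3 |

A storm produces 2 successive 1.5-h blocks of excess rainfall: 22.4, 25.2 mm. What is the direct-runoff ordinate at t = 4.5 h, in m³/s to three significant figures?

Q ≈ 9.60 m³/s

By discrete convolution, Q_j = Σ (P_i / 10 mm) · U_{j−i}.
At t = 4.5 h (j=3): Q = (22.4/10)·1.7 + (25.2/10)·2.3 = 9.60 m³/s.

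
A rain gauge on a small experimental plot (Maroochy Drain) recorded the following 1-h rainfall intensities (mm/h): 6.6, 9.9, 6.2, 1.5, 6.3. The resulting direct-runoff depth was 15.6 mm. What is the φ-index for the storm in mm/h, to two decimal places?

Only the 4 blocks with intensity above φ contribute runoff: 6.6, 9.9, 6.2, 6.3 mm/h.
Σ(I−φ)·Δt = d  ⇒  (6.6+9.9+6.2+6.3 − 4φ)·1 = 15.6
φ = (29.00 − 15.6/1) / 4 = 3.35 mm/h.

φ ≈ 3.35 mm/h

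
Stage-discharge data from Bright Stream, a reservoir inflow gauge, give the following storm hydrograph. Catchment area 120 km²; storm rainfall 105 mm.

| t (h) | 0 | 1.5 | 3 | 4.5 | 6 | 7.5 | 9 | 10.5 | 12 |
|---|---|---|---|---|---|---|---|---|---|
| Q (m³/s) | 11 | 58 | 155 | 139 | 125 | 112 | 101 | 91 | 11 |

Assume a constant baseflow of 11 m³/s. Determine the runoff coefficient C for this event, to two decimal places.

C ≈ 0.30

ΣQ_DR = 704.0 m³/s; V = ΣQ_DR·Δt = 3.802 × 10^6 m³.
Runoff depth d = V / A = 31.68 mm.
C = d / P = 31.68 / 105 = 0.30.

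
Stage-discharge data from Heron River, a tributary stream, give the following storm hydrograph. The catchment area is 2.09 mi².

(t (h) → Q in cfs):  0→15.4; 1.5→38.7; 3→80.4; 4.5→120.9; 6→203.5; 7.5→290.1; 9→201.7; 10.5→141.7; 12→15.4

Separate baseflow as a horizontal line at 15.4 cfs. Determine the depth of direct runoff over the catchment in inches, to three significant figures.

Direct runoff: 0.0, 23.3, 65.0, 105.5, 188.1, 274.7, 186.3, 126.3, 0.0 cfs; ΣQ_DR = 969.2 cfs.
V = ΣQ_DR · Δt = 969.2 × 5400 s = 5.234 × 10^6 ft³.
Over A = 2.09 mi², depth = V / A = 1.08 in.

d ≈ 1.08 in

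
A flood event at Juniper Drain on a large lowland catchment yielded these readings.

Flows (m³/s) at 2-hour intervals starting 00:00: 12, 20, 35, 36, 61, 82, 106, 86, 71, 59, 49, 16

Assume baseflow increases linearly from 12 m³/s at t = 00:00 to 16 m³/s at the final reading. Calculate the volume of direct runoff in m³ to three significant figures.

Direct-runoff ordinates (Q − Q_b): 0.00, 7.64, 22.27, 22.91, 47.55, 68.18, 91.82, 71.45, 56.09, 43.73, 33.36, 0.00 m³/s.
ΣQ_DR = 465.0 m³/s.
With Δt = 2 h = 7200 s, V = ΣQ_DR · Δt = 465.0 × 7200 = 3.35 × 10^6 m³.

V ≈ 3.35 × 10^6 m³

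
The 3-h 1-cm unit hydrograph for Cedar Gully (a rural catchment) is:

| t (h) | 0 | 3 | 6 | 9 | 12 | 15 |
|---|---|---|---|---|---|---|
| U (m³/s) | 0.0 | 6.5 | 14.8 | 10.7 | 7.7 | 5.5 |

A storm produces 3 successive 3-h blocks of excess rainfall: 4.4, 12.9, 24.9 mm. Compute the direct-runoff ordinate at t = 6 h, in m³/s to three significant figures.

By discrete convolution, Q_j = Σ (P_i / 10 mm) · U_{j−i}.
At t = 6 h (j=2): Q = (4.4/10)·14.8 + (12.9/10)·6.5 + (24.9/10)·0.0 = 14.9 m³/s.

Q ≈ 14.9 m³/s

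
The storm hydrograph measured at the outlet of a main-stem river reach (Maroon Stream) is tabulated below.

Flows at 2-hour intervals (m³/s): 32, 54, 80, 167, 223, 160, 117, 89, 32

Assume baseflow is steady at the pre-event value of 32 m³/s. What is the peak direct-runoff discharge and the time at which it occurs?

Subtracting baseflow gives direct-runoff ordinates: 0.0, 22.0, 48.0, 135.0, 191.0, 128.0, 85.0, 57.0, 0.0 m³/s.
The maximum is 191.0 m³/s, occurring at the reading for t = 8 h.

Q_p = 191.0 m³/s at t = 8 h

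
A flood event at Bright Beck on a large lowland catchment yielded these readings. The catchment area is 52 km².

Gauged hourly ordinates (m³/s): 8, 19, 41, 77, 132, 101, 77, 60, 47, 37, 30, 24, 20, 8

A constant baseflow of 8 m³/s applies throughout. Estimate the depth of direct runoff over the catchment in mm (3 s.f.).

d ≈ 39.4 mm

Direct runoff: 0.0, 11.0, 33.0, 69.0, 124.0, 93.0, 69.0, 52.0, 39.0, 29.0, 22.0, 16.0, 12.0, 0.0 m³/s; ΣQ_DR = 569.0 m³/s.
V = ΣQ_DR · Δt = 569.0 × 3600 s = 2.048 × 10^6 m³.
Over A = 52 km², depth = V / A = 39.4 mm.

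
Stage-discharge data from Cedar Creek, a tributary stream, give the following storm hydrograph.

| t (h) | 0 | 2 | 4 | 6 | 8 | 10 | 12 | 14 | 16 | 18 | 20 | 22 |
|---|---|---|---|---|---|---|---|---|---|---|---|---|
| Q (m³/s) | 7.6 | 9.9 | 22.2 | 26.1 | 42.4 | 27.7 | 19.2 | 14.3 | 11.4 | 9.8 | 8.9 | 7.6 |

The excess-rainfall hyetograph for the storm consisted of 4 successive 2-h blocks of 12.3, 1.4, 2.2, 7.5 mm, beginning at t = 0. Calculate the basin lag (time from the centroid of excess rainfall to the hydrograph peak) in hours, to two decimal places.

t_L ≈ 4.58 h

Centroid of excess rainfall: t_c = Σ P_i·t̄_i / ΣP_i = 3.4188 h (block centres at 1, 3, 5, 7 h).
Hydrograph peak occurs at t = 8 h, so basin lag t_L = 8 − 3.4188 = 4.58 h.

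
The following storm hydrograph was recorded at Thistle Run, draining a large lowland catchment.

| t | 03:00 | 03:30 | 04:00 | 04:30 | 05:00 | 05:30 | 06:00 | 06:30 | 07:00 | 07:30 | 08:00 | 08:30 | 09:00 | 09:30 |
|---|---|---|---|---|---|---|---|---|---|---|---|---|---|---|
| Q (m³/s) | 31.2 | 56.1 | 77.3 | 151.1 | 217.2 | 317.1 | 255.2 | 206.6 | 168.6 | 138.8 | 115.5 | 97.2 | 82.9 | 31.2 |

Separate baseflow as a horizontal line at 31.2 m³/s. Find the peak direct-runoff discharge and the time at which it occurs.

Q_p = 285.9 m³/s at t = 05:30

Subtracting baseflow gives direct-runoff ordinates: 0.0, 24.9, 46.1, 119.9, 186.0, 285.9, 224.0, 175.4, 137.4, 107.6, 84.3, 66.0, 51.7, 0.0 m³/s.
The maximum is 285.9 m³/s, occurring at the reading for t = 05:30.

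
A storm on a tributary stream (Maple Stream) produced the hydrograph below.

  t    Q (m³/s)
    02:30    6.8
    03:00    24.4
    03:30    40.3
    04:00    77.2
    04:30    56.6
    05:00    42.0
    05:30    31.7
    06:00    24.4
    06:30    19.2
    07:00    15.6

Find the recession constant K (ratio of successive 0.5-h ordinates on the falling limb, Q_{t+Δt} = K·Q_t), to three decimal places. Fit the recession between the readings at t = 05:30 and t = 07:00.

K ≈ 0.790

Using the recession-limb readings at t = 05:30 and t = 07:00: Q falls from 31.7 to 15.6 m³/s over 3 intervals.
K = (Q₂/Q₁)^(1/3) = (15.6/31.7)^(1/3) = 0.790.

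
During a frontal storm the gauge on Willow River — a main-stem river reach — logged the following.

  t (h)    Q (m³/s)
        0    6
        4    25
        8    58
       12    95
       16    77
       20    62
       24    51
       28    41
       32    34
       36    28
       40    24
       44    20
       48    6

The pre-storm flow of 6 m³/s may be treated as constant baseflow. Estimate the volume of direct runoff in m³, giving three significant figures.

Direct-runoff ordinates (Q − Q_b): 0.0, 19.0, 52.0, 89.0, 71.0, 56.0, 45.0, 35.0, 28.0, 22.0, 18.0, 14.0, 0.0 m³/s.
ΣQ_DR = 449.0 m³/s.
With Δt = 4 h = 14400 s, V = ΣQ_DR · Δt = 449.0 × 14400 = 6.47 × 10^6 m³.

V ≈ 6.47 × 10^6 m³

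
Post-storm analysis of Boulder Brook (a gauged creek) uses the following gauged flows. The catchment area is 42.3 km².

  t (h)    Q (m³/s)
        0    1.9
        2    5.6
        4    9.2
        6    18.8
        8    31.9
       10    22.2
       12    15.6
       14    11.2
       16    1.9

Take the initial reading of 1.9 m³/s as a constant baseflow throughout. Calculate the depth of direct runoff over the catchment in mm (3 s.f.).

Direct runoff: 0.0, 3.7, 7.3, 16.9, 30.0, 20.3, 13.7, 9.3, 0.0 m³/s; ΣQ_DR = 101.2 m³/s.
V = ΣQ_DR · Δt = 101.2 × 7200 s = 7.286 × 10^5 m³.
Over A = 42.3 km², depth = V / A = 17.2 mm.

d ≈ 17.2 mm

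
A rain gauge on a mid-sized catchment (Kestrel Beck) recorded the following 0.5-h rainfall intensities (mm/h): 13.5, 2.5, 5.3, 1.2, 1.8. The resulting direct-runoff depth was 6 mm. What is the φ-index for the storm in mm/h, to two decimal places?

φ ≈ 3.40 mm/h

Only the 2 blocks with intensity above φ contribute runoff: 13.5, 5.3 mm/h.
Σ(I−φ)·Δt = d  ⇒  (13.5+5.3 − 2φ)·0.5 = 6
φ = (18.80 − 6/0.5) / 2 = 3.40 mm/h.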